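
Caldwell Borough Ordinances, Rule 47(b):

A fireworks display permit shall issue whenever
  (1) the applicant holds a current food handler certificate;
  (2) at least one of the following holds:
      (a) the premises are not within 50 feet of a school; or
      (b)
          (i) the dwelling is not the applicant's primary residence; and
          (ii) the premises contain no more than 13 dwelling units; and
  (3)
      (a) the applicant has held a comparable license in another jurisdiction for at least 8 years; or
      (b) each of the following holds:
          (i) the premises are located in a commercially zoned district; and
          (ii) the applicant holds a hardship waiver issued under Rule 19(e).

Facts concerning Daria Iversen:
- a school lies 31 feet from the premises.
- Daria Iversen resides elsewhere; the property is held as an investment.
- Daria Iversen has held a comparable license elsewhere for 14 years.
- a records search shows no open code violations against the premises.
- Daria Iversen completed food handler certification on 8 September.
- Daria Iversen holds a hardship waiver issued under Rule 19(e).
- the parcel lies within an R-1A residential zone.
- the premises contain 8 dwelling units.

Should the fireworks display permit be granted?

Yes — granted.

(1) food handler cert. — met.
(a) ≥50 ft from school — not met.
(i) not (primary residence) — holds.
(ii) ≤ 13 units — met.
So (b) is satisfied (T AND T).
So (2) is satisfied (F OR T).
(a) prior license ≥ 8 yr — met.
(i) commercially zoned — not met.
(ii) hardship waiver — satisfied.
So (b) is not satisfied (F AND T).
(3) = T OR F = true.
So Overall is satisfied (T AND T AND T).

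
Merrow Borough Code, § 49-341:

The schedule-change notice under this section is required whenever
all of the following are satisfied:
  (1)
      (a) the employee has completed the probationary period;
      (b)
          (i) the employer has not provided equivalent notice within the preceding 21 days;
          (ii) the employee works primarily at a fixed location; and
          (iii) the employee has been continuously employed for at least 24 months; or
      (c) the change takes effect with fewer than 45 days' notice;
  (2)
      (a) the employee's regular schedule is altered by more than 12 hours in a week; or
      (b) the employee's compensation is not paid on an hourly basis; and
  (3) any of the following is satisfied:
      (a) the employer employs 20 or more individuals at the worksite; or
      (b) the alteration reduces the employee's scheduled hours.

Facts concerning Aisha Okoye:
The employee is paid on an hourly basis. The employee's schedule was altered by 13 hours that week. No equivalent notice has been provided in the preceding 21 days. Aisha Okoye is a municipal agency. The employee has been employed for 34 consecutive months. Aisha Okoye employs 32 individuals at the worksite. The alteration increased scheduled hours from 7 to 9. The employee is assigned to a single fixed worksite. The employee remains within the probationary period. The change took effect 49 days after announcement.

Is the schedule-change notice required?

(a) past probation — not met.
(i) no recent notice — satisfied.
(ii) fixed location — satisfied.
(iii) tenure ≥ 24 mo. — met.
So (b) is satisfied (T AND T AND T).
(c) < 45 days' notice — not met.
(1): F OR T OR F → true.
(a) schedule shift > 12h — holds.
(b) not (hourly-paid) — not satisfied.
(2) = T OR F = true.
(a) ≥ 20 at site — met.
(b) hours reduced — not met.
(3): T OR F → true.
So Overall is satisfied (T AND T AND T).

Yes — required.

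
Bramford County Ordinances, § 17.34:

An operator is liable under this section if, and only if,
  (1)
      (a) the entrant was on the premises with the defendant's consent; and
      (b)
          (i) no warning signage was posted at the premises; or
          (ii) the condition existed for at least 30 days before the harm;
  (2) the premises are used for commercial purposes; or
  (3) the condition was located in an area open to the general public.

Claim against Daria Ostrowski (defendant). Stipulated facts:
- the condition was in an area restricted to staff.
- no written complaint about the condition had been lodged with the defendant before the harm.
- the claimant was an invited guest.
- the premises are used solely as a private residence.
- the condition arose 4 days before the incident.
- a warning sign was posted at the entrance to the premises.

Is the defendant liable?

No — not liable.

(a) consent to enter — holds.
(i) no signage posted — not met.
(ii) condition ≥30 days old — not met.
So (b) is not satisfied (F OR F).
So (1) is not satisfied (T AND F).
(2) commercial use — not satisfied.
(3) public area — not met.
Overall: F OR F OR F → false.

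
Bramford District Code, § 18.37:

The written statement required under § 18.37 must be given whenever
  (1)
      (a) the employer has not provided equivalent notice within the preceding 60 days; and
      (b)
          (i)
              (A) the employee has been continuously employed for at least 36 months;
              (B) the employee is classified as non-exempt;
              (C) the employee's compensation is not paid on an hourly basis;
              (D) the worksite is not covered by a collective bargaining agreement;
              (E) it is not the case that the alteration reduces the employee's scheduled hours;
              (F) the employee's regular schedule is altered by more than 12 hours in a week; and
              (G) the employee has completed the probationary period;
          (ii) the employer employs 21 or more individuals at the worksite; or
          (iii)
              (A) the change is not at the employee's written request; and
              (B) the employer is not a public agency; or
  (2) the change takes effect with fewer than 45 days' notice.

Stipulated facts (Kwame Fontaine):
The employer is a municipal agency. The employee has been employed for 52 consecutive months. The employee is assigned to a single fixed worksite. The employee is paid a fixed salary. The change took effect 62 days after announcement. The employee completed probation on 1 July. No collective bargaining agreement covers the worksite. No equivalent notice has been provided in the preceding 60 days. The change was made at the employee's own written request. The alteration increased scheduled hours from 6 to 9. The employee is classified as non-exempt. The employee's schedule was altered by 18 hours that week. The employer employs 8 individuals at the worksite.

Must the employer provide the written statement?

Yes — required.

(a) no recent notice — satisfied.
(A) tenure ≥ 36 mo. — holds.
(B) non-exempt — met.
(C) not (hourly-paid) — met.
(D) no CBA — met.
(E) not (hours reduced) — met.
(F) schedule shift > 12h — satisfied.
(G) past probation — satisfied.
(i) = T AND T AND T AND T AND T AND T AND T = true.
(ii) ≥ 21 at site — not satisfied.
(A) not employee-requested — fails.
(B) not (public agency) — not satisfied.
(iii) = F AND F = false.
(b) = T OR F OR F = true.
(1): T AND T → true.
(2) < 45 days' notice — not satisfied.
Overall: T OR F → true.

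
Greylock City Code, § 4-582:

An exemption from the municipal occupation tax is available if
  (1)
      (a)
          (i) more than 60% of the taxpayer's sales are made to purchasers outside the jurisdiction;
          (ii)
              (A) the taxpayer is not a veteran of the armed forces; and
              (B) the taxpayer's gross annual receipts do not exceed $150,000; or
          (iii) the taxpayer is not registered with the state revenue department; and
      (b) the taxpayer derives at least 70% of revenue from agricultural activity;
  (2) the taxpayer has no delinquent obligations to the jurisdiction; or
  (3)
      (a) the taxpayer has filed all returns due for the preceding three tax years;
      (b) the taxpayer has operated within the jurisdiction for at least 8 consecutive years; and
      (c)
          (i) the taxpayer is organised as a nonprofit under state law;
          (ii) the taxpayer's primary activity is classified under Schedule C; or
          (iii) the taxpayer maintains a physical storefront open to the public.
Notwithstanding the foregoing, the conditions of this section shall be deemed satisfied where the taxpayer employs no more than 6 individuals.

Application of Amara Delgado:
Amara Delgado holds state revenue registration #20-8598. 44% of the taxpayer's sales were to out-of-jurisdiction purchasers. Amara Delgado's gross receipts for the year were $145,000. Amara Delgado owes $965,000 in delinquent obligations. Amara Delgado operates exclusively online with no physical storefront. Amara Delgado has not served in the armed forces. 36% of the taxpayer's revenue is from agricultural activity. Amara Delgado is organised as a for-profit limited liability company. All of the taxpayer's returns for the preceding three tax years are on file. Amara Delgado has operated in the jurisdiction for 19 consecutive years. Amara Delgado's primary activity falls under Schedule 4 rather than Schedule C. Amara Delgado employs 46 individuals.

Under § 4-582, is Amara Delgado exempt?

(i) >60% out-of-jur. sales — not met.
(A) not (veteran) — holds.
(B) receipts ≤ $150,000 — met.
So (ii) is satisfied (T AND T).
(iii) not (state-registered) — not satisfied.
So (a) is satisfied (F OR T OR F).
(b) ≥70% agricultural — not satisfied.
(1) = T AND F = false.
(2) no delinquency — not satisfied.
(a) returns current — satisfied.
(b) ≥ 8 yrs in jurisdiction — holds.
(i) nonprofit — not met.
(ii) Schedule C activity — not met.
(iii) has storefront — fails.
So (c) is not satisfied (F OR F OR F).
(3): T AND T AND F → false.
So Overall is not satisfied (F OR F OR F).
Exception (≤ 6 employees) — not satisfied.
Result: main false OR exception false → false.

No — not exempt.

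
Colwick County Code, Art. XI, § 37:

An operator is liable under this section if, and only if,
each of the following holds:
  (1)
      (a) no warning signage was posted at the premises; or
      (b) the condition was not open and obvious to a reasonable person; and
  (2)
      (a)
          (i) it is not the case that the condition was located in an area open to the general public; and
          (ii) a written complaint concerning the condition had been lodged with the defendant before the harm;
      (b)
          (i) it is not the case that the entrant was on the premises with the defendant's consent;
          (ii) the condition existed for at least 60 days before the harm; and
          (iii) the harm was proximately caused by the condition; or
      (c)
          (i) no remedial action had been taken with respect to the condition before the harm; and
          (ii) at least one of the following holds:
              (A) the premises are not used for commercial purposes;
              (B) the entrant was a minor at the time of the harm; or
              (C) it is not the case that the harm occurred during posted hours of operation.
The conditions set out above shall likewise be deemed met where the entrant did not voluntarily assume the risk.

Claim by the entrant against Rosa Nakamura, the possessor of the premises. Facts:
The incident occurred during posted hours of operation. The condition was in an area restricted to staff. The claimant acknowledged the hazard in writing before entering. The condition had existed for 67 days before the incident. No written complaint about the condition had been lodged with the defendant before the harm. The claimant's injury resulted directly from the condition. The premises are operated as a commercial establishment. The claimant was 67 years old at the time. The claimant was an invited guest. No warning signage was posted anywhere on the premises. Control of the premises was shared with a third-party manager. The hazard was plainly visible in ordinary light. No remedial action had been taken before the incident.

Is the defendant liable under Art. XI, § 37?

No — not liable.

(a) no signage posted — holds.
(b) not open/obvious — not met.
So (1) is satisfied (T OR F).
(i) not (public area) — holds.
(ii) complaint lodged — fails.
(a): T AND F → false.
(i) not (consent to enter) — not met.
(ii) condition ≥60 days old — holds.
(iii) proximate cause — satisfied.
(b): F AND T AND T → false.
(i) no remedial action — holds.
(A) not (commercial use) — not met.
(B) entrant a minor — fails.
(C) not (during posted hours) — fails.
(ii): F OR F OR F → false.
(c) = T AND F = false.
(2): F OR F OR F → false.
Overall = T AND F = false.
Exception (no assumed risk) — not satisfied.
Result: main false OR exception false → false.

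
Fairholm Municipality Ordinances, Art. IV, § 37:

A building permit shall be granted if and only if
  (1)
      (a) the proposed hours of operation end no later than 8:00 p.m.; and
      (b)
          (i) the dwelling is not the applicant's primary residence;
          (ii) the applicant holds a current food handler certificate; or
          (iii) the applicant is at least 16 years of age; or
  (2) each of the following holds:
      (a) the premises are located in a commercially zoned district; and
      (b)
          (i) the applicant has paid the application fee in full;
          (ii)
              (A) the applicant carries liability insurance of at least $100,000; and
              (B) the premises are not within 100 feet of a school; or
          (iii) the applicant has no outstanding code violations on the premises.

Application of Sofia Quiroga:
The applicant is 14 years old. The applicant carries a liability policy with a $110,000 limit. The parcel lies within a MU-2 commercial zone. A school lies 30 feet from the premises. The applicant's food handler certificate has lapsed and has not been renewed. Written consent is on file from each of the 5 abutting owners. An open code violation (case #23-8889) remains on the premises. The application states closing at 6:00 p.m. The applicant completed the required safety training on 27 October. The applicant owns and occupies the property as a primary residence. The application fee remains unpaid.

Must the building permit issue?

No — denied.

(a) closes by 8 p.m. — holds.
(i) not (primary residence) — not satisfied.
(ii) food handler cert. — not met.
(iii) age ≥ 16 — not met.
(b) = F OR F OR F = false.
So (1) is not satisfied (T AND F).
(a) commercially zoned — satisfied.
(i) fee paid — not satisfied.
(A) insurance ≥ $100,000 — holds.
(B) ≥100 ft from school — not met.
(ii) = T AND F = false.
(iii) no code violations — not satisfied.
(b) = F OR F OR F = false.
(2): T AND F → false.
So Overall is not satisfied (F OR F).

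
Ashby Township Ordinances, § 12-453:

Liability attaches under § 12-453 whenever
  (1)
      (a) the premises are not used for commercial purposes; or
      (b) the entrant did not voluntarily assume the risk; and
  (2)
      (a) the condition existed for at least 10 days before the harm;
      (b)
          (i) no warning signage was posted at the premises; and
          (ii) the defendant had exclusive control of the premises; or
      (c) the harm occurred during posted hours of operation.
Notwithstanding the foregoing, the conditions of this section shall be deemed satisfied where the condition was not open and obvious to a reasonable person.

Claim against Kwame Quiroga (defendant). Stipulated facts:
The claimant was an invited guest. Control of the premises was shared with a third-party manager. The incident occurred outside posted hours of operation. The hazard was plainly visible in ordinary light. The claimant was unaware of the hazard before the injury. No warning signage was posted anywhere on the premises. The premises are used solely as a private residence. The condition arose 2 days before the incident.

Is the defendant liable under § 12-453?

No — not liable.

(a) not (commercial use) — holds.
(b) no assumed risk — met.
(1): T OR T → true.
(a) condition ≥10 days old — not met.
(i) no signage posted — holds.
(ii) exclusive control — not met.
(b): T AND F → false.
(c) during posted hours — fails.
(2) = F OR F OR F = false.
Overall = T AND F = false.
Exception (not open/obvious) — not satisfied.
Result: main false OR exception false → false.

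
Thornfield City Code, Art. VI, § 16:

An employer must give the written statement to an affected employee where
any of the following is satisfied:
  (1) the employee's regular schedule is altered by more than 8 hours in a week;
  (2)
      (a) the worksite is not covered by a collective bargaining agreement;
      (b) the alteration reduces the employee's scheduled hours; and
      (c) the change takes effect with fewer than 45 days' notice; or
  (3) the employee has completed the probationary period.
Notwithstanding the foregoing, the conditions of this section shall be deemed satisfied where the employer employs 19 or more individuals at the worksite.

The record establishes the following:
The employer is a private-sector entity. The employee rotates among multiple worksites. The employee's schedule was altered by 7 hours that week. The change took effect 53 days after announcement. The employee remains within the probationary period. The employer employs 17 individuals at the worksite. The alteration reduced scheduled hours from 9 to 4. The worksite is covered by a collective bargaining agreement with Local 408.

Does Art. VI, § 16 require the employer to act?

No — not required.

(1) schedule shift > 8h — fails.
(a) no CBA — not satisfied.
(b) hours reduced — met.
(c) < 45 days' notice — not met.
(2): F AND T AND F → false.
(3) past probation — not met.
Overall = F OR F OR F = false.
Exception (≥ 19 at site) — not satisfied.
Result: main false OR exception false → false.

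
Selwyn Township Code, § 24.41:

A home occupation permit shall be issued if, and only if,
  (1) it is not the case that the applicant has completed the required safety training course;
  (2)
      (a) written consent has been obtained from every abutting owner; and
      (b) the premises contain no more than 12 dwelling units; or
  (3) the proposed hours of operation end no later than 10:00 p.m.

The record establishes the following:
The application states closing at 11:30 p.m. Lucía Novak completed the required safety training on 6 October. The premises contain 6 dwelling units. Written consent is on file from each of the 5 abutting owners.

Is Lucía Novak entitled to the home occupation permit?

Yes — granted.

(1) not (safety training) — not met.
(a) all abutters consent — satisfied.
(b) ≤ 12 units — holds.
(2): T AND T → true.
(3) closes by 10 p.m. — not met.
Overall: F OR T OR F → true.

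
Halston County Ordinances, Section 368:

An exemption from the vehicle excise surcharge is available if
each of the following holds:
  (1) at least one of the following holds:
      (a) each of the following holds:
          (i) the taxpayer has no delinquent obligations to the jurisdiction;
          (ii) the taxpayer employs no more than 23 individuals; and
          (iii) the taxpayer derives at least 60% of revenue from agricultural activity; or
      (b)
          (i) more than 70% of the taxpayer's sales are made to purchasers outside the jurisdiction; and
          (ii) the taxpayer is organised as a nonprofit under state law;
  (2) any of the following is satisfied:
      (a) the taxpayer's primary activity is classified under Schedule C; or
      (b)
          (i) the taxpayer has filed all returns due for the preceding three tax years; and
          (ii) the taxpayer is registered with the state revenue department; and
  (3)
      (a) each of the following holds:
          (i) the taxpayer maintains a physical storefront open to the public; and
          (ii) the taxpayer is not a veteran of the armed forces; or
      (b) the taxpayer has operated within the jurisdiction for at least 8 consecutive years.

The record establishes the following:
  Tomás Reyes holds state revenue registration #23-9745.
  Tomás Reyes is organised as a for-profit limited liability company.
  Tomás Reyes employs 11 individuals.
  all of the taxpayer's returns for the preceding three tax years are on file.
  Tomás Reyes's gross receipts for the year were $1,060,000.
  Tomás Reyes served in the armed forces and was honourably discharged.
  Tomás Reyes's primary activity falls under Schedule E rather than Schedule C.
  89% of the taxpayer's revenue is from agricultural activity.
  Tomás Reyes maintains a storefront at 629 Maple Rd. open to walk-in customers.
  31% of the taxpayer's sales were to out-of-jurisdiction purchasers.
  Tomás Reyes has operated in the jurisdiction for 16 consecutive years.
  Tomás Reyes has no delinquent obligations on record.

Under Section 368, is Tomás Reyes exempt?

Yes — exempt.

(i) no delinquency — met.
(ii) ≤ 23 employees — holds.
(iii) ≥60% agricultural — satisfied.
(a) = T AND T AND T = true.
(i) >70% out-of-jur. sales — fails.
(ii) nonprofit — fails.
(b) = F AND F = false.
So (1) is satisfied (T OR F).
(a) Schedule C activity — fails.
(i) returns current — satisfied.
(ii) state-registered — holds.
(b): T AND T → true.
So (2) is satisfied (F OR T).
(i) has storefront — holds.
(ii) not (veteran) — not met.
(a): T AND F → false.
(b) ≥ 8 yrs in jurisdiction — met.
(3) = F OR T = true.
Overall: T AND T AND T → true.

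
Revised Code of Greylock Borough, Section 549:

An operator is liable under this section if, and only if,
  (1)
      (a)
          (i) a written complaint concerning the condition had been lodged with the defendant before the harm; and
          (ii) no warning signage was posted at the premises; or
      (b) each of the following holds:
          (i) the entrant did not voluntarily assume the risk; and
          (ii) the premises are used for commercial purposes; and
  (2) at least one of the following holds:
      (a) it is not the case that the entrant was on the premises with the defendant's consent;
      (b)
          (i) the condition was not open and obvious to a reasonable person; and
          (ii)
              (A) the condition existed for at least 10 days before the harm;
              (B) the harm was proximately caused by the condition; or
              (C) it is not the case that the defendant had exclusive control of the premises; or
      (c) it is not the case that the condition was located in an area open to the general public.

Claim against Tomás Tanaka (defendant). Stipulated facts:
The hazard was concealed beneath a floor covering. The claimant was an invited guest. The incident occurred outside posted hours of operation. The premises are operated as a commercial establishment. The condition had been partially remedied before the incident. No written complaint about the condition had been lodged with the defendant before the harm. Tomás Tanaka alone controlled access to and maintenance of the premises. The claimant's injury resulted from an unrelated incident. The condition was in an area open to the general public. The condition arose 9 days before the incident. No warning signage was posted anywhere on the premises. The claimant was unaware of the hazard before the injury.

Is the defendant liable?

(i) complaint lodged — not satisfied.
(ii) no signage posted — satisfied.
So (a) is not satisfied (F AND T).
(i) no assumed risk — met.
(ii) commercial use — met.
(b) = T AND T = true.
(1) = F OR T = true.
(a) not (consent to enter) — fails.
(i) not open/obvious — met.
(A) condition ≥10 days old — not satisfied.
(B) proximate cause — not met.
(C) not (exclusive control) — not met.
So (ii) is not satisfied (F OR F OR F).
(b): T AND F → false.
(c) not (public area) — not satisfied.
(2): F OR F OR F → false.
Overall: T AND F → false.

No — not liable.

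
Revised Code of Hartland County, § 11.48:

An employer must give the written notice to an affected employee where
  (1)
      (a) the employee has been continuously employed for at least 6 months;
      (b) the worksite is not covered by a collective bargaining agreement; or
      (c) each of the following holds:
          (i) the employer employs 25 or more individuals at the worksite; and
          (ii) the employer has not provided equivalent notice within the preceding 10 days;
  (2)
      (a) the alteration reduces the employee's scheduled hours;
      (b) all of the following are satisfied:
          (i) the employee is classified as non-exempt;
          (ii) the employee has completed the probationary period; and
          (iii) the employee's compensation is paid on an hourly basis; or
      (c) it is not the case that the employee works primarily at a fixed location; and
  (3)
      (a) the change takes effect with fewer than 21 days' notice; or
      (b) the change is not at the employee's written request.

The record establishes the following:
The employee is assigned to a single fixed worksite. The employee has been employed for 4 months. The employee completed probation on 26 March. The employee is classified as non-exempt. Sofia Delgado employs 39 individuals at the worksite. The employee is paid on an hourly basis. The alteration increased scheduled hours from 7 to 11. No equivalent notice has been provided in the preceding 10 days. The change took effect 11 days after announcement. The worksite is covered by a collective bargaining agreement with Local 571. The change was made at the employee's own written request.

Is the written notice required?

Yes — required.

(a) tenure ≥ 6 mo. — not satisfied.
(b) no CBA — not met.
(i) ≥ 25 at site — satisfied.
(ii) no recent notice — met.
(c): T AND T → true.
So (1) is satisfied (F OR F OR T).
(a) hours reduced — not satisfied.
(i) non-exempt — holds.
(ii) past probation — satisfied.
(iii) hourly-paid — met.
(b) = T AND T AND T = true.
(c) not (fixed location) — not met.
(2) = F OR T OR F = true.
(a) < 21 days' notice — holds.
(b) not employee-requested — fails.
So (3) is satisfied (T OR F).
So Overall is satisfied (T AND T AND T).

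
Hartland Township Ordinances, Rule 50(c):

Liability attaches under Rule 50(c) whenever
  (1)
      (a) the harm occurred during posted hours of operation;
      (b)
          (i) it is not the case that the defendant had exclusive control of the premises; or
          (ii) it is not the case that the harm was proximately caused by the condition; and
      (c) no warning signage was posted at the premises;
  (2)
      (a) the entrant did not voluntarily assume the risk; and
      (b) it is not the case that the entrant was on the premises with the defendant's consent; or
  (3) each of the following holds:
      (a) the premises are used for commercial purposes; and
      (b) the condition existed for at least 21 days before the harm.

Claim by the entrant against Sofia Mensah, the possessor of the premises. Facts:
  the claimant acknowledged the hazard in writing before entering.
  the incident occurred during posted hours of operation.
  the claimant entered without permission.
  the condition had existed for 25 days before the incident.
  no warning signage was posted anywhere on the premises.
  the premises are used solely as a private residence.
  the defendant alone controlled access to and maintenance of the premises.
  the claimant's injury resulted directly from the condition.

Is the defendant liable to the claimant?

No — not liable.

(a) during posted hours — satisfied.
(i) not (exclusive control) — fails.
(ii) not (proximate cause) — not satisfied.
(b) = F OR F = false.
(c) no signage posted — holds.
(1) = T AND F AND T = false.
(a) no assumed risk — not met.
(b) not (consent to enter) — met.
(2): F AND T → false.
(a) commercial use — not met.
(b) condition ≥21 days old — holds.
So (3) is not satisfied (F AND T).
Overall = F OR F OR F = false.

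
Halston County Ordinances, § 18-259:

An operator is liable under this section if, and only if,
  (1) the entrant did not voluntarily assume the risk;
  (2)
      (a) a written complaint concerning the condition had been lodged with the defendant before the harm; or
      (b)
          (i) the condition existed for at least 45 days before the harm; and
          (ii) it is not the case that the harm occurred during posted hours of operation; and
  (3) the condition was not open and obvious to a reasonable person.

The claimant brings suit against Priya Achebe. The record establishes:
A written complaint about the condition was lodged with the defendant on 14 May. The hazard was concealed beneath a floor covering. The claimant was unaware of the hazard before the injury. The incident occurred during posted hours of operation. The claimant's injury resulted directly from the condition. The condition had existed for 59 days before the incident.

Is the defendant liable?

Yes — liable.

(1) no assumed risk — met.
(a) complaint lodged — satisfied.
(i) condition ≥45 days old — holds.
(ii) not (during posted hours) — not met.
So (b) is not satisfied (T AND F).
(2) = T OR F = true.
(3) not open/obvious — satisfied.
Overall = T AND T AND T = true.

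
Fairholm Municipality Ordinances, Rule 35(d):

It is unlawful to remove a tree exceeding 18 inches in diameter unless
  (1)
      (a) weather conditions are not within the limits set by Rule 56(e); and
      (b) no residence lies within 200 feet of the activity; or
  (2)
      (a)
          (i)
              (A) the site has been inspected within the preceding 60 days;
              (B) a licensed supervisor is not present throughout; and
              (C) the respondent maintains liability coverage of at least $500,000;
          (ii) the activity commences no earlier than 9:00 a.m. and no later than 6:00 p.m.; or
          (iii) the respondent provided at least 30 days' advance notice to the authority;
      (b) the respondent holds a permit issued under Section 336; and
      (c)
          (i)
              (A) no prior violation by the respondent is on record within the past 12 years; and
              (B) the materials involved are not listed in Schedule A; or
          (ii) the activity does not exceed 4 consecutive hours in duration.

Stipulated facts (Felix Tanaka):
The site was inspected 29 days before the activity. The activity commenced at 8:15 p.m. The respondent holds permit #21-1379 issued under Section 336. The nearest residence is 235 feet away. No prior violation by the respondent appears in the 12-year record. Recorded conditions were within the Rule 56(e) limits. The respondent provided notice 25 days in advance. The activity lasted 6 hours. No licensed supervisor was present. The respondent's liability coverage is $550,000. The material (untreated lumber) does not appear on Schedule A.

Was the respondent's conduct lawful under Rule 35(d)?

(a) not (weather ok) — not satisfied.
(b) no residence in 200 ft — met.
So (1) is not satisfied (F AND T).
(A) site inspected — met.
(B) not (supervisor present) — satisfied.
(C) coverage ≥ $500,000 — met.
(i) = T AND T AND T = true.
(ii) start within hours — not satisfied.
(iii) ≥30 days' notice — not met.
(a): T OR F OR F → true.
(b) holds permit — met.
(A) no prior violation — satisfied.
(B) not (Schedule A material) — satisfied.
So (i) is satisfied (T AND T).
(ii) ≤ 4 hrs duration — not met.
So (c) is satisfied (T OR F).
So (2) is satisfied (T AND T AND T).
Overall = F OR T = true.

Yes — lawful.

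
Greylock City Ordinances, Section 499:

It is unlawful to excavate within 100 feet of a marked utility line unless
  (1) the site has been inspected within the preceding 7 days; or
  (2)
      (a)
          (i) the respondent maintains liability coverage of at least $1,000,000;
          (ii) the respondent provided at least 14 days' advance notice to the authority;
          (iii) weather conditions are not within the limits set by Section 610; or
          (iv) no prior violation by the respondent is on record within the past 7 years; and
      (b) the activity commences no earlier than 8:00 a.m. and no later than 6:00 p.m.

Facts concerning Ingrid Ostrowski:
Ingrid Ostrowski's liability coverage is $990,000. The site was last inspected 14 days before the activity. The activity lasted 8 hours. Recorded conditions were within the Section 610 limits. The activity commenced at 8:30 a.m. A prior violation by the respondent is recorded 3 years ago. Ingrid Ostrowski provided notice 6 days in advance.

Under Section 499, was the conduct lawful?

(1) site inspected — not satisfied.
(i) coverage ≥ $1,000,000 — not satisfied.
(ii) ≥14 days' notice — not met.
(iii) not (weather ok) — fails.
(iv) no prior violation — not satisfied.
(a): F OR F OR F OR F → false.
(b) start within hours — holds.
(2) = F AND T = false.
Overall: F OR F → false.

No — unlawful.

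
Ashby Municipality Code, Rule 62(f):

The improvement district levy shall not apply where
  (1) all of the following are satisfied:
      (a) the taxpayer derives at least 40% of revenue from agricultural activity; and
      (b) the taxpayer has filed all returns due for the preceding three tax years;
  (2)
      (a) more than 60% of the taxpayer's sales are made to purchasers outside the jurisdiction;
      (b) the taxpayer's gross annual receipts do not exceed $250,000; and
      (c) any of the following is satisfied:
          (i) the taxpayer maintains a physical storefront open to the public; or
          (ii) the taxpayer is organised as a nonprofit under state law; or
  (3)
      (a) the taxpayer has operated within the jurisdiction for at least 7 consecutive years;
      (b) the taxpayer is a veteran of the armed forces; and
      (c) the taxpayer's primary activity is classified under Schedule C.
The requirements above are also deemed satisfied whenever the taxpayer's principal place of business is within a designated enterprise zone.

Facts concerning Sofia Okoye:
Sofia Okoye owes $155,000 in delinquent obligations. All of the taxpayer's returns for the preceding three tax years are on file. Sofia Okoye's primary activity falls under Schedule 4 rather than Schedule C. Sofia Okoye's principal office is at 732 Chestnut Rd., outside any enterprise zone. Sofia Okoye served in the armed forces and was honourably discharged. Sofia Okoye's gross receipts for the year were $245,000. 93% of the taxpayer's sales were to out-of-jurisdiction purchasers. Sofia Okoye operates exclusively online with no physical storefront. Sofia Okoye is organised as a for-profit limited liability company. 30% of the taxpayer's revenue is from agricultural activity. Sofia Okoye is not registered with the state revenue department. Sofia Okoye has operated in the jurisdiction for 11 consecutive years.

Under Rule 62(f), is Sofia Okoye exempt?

No — not exempt.

(a) ≥40% agricultural — not met.
(b) returns current — met.
So (1) is not satisfied (F AND T).
(a) >60% out-of-jur. sales — holds.
(b) receipts ≤ $250,000 — holds.
(i) has storefront — not met.
(ii) nonprofit — not satisfied.
(c) = F OR F = false.
(2): T AND T AND F → false.
(a) ≥ 7 yrs in jurisdiction — satisfied.
(b) veteran — met.
(c) Schedule C activity — not satisfied.
(3) = T AND T AND F = false.
So Overall is not satisfied (F OR F OR F).
Exception (in enterprise zone) — not satisfied.
Result: main false OR exception false → false.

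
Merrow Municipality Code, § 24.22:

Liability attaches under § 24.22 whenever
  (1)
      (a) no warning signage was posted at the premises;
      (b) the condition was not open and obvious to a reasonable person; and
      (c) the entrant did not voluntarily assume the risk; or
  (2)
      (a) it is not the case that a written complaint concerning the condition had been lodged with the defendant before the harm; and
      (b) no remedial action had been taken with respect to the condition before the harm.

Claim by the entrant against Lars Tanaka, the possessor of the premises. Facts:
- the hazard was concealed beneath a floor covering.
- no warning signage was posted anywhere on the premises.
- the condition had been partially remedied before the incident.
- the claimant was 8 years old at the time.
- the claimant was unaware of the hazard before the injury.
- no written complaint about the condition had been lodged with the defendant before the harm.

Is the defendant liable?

Yes — liable.

(a) no signage posted — satisfied.
(b) not open/obvious — satisfied.
(c) no assumed risk — satisfied.
(1) = T AND T AND T = true.
(a) not (complaint lodged) — met.
(b) no remedial action — not satisfied.
So (2) is not satisfied (T AND F).
So Overall is satisfied (T OR F).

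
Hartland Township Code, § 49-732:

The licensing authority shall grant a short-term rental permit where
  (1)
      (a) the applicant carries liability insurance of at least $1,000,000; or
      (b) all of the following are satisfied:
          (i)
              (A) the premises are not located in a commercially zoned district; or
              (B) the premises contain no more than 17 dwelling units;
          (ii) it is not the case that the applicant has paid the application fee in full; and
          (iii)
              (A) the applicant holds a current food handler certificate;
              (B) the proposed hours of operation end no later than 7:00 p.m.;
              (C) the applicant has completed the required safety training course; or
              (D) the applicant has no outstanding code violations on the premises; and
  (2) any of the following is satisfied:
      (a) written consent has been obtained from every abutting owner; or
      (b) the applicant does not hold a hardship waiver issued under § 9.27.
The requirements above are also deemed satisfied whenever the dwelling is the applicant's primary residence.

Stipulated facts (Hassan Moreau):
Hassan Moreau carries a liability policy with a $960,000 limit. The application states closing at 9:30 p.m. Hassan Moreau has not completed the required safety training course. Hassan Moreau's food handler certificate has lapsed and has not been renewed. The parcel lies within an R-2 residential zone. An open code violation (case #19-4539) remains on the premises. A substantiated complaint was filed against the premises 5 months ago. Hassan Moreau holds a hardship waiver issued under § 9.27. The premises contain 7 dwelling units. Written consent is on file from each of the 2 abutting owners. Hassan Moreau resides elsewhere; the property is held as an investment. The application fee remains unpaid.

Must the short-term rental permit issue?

No — denied.

(a) insurance ≥ $1,000,000 — not satisfied.
(A) not (commercially zoned) — holds.
(B) ≤ 17 units — satisfied.
(i): T OR T → true.
(ii) not (fee paid) — satisfied.
(A) food handler cert. — fails.
(B) closes by 7 p.m. — not satisfied.
(C) safety training — not met.
(D) no code violations — not met.
(iii): F OR F OR F OR F → false.
(b) = T AND T AND F = false.
(1): F OR F → false.
(a) all abutters consent — holds.
(b) not (hardship waiver) — not met.
So (2) is satisfied (T OR F).
Overall: F AND T → false.
Exception (primary residence) — not satisfied.
Result: main false OR exception false → false.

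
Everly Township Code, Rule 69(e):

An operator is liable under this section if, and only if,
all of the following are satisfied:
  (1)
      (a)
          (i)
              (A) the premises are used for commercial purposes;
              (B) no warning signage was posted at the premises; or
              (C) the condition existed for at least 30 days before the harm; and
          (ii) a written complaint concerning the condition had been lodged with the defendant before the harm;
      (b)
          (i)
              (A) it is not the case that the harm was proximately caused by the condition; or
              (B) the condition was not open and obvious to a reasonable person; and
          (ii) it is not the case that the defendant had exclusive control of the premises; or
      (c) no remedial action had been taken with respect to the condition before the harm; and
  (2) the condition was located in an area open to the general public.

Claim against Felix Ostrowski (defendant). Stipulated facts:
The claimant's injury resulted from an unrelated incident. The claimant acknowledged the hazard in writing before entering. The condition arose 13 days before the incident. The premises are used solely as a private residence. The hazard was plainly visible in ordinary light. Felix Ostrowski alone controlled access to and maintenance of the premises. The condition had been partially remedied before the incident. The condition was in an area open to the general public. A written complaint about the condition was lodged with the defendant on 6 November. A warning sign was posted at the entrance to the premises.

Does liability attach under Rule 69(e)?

No — not liable.

(A) commercial use — not satisfied.
(B) no signage posted — not met.
(C) condition ≥30 days old — fails.
So (i) is not satisfied (F OR F OR F).
(ii) complaint lodged — holds.
(a): F AND T → false.
(A) not (proximate cause) — met.
(B) not open/obvious — not satisfied.
So (i) is satisfied (T OR F).
(ii) not (exclusive control) — not met.
So (b) is not satisfied (T AND F).
(c) no remedial action — not satisfied.
So (1) is not satisfied (F OR F OR F).
(2) public area — satisfied.
Overall = F AND T = false.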